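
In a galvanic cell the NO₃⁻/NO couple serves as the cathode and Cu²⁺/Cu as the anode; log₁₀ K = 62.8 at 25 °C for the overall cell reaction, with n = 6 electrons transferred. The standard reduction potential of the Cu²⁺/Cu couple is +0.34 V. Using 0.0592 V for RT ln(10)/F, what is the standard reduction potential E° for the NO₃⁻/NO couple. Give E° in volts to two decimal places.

E°cell = (0.0592/n)·log K = (0.0592/6)(62.8) = +0.620 V.
Since NO₃⁻/NO is the cathode and Cu²⁺/Cu the anode, E°cell = E°(NO₃⁻/NO) − E°(Cu²⁺/Cu).
So E°(NO₃⁻/NO) = E°cell + E°(Cu²⁺/Cu) = +0.620 + (+0.34) = +0.96 V.

+0.96 V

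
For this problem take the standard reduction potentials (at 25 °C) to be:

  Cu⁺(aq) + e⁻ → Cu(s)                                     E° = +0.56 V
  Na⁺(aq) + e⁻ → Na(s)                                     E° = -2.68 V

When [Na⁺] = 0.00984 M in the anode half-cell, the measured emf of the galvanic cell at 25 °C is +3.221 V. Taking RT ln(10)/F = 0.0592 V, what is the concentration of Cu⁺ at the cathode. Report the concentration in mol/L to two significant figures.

Cu⁺/Cu is the cathode, Na⁺/Na the anode: E°cell = +3.24 V, n = 1.
Overall reaction: Cu⁺(aq) + Na(s) → Cu(s) + Na⁺(aq); Q = [Na⁺]^1/[Cu⁺]^1.
From E = E° − (0.0592/n) log Q: log Q = (E° − E)·n/0.0592 = (+3.24 − (+3.221))·1/0.0592 = 0.3209.
So 1·log[Cu⁺] = 1·log(0.00984) − log Q = -2.0070 − (0.3209) = -2.3279; [Cu⁺] = 10^(-2.3279) ≈ 0.0047 M.

0.0047 M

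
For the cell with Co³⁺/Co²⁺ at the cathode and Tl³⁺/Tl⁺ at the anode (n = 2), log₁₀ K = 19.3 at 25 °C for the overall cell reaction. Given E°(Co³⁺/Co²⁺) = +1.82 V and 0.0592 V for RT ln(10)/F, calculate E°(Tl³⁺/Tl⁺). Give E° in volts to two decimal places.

E°cell = (0.0592/n)·log K = (0.0592/2)(19.3) = +0.571 V.
Since Co³⁺/Co²⁺ is the cathode and Tl³⁺/Tl⁺ the anode, E°cell = E°(Co³⁺/Co²⁺) − E°(Tl³⁺/Tl⁺).
So E°(Tl³⁺/Tl⁺) = E°(Co³⁺/Co²⁺) − E°cell = (+1.82) − (+0.571) = +1.25 V.

+1.25 V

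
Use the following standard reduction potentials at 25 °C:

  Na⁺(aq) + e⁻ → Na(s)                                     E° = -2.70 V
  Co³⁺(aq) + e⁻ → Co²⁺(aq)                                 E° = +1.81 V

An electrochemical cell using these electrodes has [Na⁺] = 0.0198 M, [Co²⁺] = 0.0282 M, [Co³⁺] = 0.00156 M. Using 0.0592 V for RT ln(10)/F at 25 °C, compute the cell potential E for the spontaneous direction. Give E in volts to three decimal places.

+4.536 V

Co³⁺/Co²⁺ is the cathode (higher E°), Na⁺/Na the anode: E°cell = +1.81 − (-2.70) = +4.51 V, n = 1.
Overall: Co³⁺(aq) + Na(s) → Co²⁺(aq) + Na⁺(aq)
Q = [Co²⁺]·[Na⁺] / ([Co³⁺]); log Q = -0.446.
E = E° − (0.0592/n) log Q = +4.51 − (0.0592/1)(-0.446) = +4.536 V.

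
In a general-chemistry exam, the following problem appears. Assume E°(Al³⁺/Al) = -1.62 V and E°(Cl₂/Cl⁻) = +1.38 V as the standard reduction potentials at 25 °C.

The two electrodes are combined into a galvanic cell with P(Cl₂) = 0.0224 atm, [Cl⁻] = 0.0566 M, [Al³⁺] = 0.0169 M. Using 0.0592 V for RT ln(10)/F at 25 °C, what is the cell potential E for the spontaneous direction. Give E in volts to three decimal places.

Cl₂/Cl⁻ is the cathode (higher E°), Al³⁺/Al the anode: E°cell = +1.38 − (-1.62) = +3.00 V, n = 6.
Overall: 3 Cl₂(g) + 2 Al(s) → 6 Cl⁻(aq) + 2 Al³⁺(aq)
Q = [Cl⁻]^6·[Al³⁺]^2 / (P(Cl₂)^3); log Q = -6.078.
E = E° − (0.0592/n) log Q = +3.00 − (0.0592/6)(-6.078) = +3.060 V.

+3.060 V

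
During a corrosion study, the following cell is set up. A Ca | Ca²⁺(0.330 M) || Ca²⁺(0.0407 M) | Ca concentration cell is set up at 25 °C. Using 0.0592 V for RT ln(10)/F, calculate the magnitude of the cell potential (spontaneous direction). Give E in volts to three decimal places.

+0.027 V

For a concentration cell E°cell = 0. The 0.330 M side is the cathode (reduction is favoured where [Ca²⁺] is higher).
With n = 2, E = −(0.0592/2) log([Ca²⁺]ₐₙ/[Ca²⁺]꜀ₐₜ) = −(0.0592/2) log(0.0407/0.33) = −(0.0592/2)(-0.909) = +0.027 V.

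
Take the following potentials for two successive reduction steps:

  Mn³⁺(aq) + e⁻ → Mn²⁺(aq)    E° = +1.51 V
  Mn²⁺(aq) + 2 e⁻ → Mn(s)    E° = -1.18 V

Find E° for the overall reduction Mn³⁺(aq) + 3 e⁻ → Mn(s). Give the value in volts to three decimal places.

-0.283 V

Standard free energies of sequential steps add: ΔG°₃ = ΔG°₁ + ΔG°₂, so n₃E°₃ = n₁E°₁ + n₂E°₂.
E°₃ = (1×+1.51 + 2×-1.18) / 3 = (-0.850) / 3 = -0.283 V.
E° values themselves are not directly additive — weighting by electron count is essential.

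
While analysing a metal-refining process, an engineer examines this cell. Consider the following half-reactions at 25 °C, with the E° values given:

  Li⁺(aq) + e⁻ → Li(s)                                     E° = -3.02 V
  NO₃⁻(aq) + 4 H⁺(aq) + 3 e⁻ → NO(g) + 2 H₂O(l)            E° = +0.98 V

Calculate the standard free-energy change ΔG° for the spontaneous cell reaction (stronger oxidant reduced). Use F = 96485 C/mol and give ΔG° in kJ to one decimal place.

-1157.8 kJ

NO₃⁻/NO (E° = +0.98 V) is the cathode; Li⁺/Li (E° = -3.02 V) is the anode, so E°cell = +4.00 V.
Balancing electrons gives n = 3 (lcm of 3 and 1).
ΔG° = −nFE° = −(3)(96485)(+4.00) = -1,157,820 J = -1157.8 kJ.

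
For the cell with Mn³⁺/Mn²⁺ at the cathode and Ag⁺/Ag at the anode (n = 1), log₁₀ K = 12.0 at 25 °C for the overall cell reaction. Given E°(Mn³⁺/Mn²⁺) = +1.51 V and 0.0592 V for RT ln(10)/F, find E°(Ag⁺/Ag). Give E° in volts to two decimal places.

E°cell = (0.0592/n)·log K = (0.0592/1)(12.0) = +0.710 V.
Since Mn³⁺/Mn²⁺ is the cathode and Ag⁺/Ag the anode, E°cell = E°(Mn³⁺/Mn²⁺) − E°(Ag⁺/Ag).
So E°(Ag⁺/Ag) = E°(Mn³⁺/Mn²⁺) − E°cell = (+1.51) − (+0.710) = +0.80 V.

+0.80 V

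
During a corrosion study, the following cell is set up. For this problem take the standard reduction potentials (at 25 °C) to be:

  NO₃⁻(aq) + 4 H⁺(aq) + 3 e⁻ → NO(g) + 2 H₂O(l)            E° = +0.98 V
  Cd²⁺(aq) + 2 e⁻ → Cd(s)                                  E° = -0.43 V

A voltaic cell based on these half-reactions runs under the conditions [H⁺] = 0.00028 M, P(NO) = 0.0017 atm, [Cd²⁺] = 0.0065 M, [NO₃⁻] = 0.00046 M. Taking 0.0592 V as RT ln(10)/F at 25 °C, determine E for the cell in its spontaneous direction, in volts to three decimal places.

NO₃⁻/NO is the cathode (higher E°), Cd²⁺/Cd the anode: E°cell = +0.98 − (-0.43) = +1.41 V, n = 6.
Overall: 2 NO₃⁻(aq) + 8 H⁺(aq) + 3 Cd(s) → 2 NO(g) + 4 H₂O(l) + 3 Cd²⁺(aq)
Q = P(NO)^2·[Cd²⁺]^3 / ([NO₃⁻]^2·[H⁺]^8); log Q = 22.997.
E = E° − (0.0592/n) log Q = +1.41 − (0.0592/6)(22.997) = +1.183 V.

+1.183 V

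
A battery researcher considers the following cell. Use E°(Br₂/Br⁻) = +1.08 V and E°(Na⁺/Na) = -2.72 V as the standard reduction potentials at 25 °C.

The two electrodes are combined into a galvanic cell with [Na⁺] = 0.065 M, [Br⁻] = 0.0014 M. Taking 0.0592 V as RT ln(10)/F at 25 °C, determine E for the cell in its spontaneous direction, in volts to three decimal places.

Br₂/Br⁻ is the cathode (higher E°), Na⁺/Na the anode: E°cell = +1.08 − (-2.72) = +3.80 V, n = 2.
Overall: Br₂(l) + 2 Na(s) → 2 Br⁻(aq) + 2 Na⁺(aq)
Q = [Br⁻]^2·[Na⁺]^2; log Q = -8.082.
E = E° − (0.0592/n) log Q = +3.80 − (0.0592/2)(-8.082) = +4.039 V.

+4.039 V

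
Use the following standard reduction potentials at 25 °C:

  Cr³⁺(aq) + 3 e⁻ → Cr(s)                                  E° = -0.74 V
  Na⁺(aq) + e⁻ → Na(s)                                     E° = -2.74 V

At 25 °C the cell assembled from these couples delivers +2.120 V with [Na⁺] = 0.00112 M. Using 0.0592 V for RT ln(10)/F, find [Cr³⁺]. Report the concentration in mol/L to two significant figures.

Cr³⁺/Cr is the cathode, Na⁺/Na the anode: E°cell = +2.00 V, n = 3.
Overall reaction: Cr³⁺(aq) + 3 Na(s) → Cr(s) + 3 Na⁺(aq); Q = [Na⁺]^3/[Cr³⁺]^1.
From E = E° − (0.0592/n) log Q: log Q = (E° − E)·n/0.0592 = (+2.00 − (+2.120))·3/0.0592 = -6.0811.
So 1·log[Cr³⁺] = 3·log(0.00112) − log Q = -8.8523 − (-6.0811) = -2.7712; [Cr³⁺] = 10^(-2.7712) ≈ 0.0017 M.

0.0017 M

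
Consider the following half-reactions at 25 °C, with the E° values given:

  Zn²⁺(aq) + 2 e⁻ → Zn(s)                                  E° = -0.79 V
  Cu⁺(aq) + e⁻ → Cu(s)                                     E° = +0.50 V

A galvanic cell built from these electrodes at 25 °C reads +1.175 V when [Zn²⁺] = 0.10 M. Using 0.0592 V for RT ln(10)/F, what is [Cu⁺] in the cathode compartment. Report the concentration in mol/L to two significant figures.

0.0036 M

Cu⁺/Cu is the cathode, Zn²⁺/Zn the anode: E°cell = +1.29 V, n = 2.
Overall reaction: 2 Cu⁺(aq) + Zn(s) → 2 Cu(s) + Zn²⁺(aq); Q = [Zn²⁺]^1/[Cu⁺]^2.
From E = E° − (0.0592/n) log Q: log Q = (E° − E)·n/0.0592 = (+1.29 − (+1.175))·2/0.0592 = 3.8851.
So 2·log[Cu⁺] = 1·log(0.1) − log Q = -1.0000 − (3.8851) = -4.8851; log[Cu⁺] = -4.8851 / 2 = -2.4426; [Cu⁺] = 10^(-2.4426) ≈ 0.0036 M.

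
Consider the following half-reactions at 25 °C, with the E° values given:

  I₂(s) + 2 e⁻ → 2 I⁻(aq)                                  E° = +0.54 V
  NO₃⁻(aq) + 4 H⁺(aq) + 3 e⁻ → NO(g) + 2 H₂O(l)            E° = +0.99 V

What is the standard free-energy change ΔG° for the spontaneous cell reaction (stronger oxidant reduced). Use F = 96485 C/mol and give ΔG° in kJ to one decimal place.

NO₃⁻/NO (E° = +0.99 V) is the cathode; I₂/I⁻ (E° = +0.54 V) is the anode, so E°cell = +0.45 V.
Balancing electrons gives n = 6 (lcm of 3 and 2).
ΔG° = −nFE° = −(6)(96485)(+0.45) = -260,510 J = -260.5 kJ.

-260.5 kJ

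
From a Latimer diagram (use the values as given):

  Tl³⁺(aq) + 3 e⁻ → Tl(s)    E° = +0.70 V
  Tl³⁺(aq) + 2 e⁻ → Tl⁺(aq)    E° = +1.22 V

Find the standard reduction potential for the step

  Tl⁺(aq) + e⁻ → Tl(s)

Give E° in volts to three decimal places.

-0.340 V

Sequential free energies add, so n₃E°₃ = n₁E°₁ + n₂E°₂.
With n₃ = 3, and the known step contributing 2×(+1.22) V, the unknown satisfies 1·E° = 3×(+0.70) − 2×(+1.22) = -0.340.
E° = -0.340 / 1 = -0.340 V.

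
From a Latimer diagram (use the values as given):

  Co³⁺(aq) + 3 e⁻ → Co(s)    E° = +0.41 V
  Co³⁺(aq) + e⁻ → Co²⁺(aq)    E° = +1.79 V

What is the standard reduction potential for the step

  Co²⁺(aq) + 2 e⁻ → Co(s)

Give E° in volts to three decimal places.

-0.280 V

Sequential free energies add, so n₃E°₃ = n₁E°₁ + n₂E°₂.
With n₃ = 3, and the known step contributing 1×(+1.79) V, the unknown satisfies 2·E° = 3×(+0.41) − 1×(+1.79) = -0.560.
E° = -0.560 / 2 = -0.280 V.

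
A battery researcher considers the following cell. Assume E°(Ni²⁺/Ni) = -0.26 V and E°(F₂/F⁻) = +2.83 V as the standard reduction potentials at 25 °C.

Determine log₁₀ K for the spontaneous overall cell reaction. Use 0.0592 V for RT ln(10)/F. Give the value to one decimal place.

Cathode: F₂/F⁻; anode: Ni²⁺/Ni. E°cell = +3.09 V, n = 2.
log K = nE°cell / 0.0592 = (2)(+3.09) / 0.0592 = 104.4.

104.4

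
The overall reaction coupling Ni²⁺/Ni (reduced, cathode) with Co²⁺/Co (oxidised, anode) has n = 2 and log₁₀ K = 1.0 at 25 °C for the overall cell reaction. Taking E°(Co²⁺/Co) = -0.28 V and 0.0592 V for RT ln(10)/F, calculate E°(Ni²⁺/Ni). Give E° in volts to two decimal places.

-0.25 V

E°cell = (0.0592/n)·log K = (0.0592/2)(1.0) = +0.030 V.
Since Ni²⁺/Ni is the cathode and Co²⁺/Co the anode, E°cell = E°(Ni²⁺/Ni) − E°(Co²⁺/Co).
So E°(Ni²⁺/Ni) = E°cell + E°(Co²⁺/Co) = +0.030 + (-0.28) = -0.25 V.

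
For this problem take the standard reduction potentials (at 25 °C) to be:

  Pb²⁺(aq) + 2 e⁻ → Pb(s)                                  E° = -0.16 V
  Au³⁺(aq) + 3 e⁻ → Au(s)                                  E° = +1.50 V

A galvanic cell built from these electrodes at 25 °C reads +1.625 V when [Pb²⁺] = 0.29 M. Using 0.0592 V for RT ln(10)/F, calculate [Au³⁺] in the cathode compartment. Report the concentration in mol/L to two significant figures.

0.0026 M

Au³⁺/Au is the cathode, Pb²⁺/Pb the anode: E°cell = +1.66 V, n = 6.
Overall reaction: 2 Au³⁺(aq) + 3 Pb(s) → 2 Au(s) + 3 Pb²⁺(aq); Q = [Pb²⁺]^3/[Au³⁺]^2.
From E = E° − (0.0592/n) log Q: log Q = (E° − E)·n/0.0592 = (+1.66 − (+1.625))·6/0.0592 = 3.5473.
So 2·log[Au³⁺] = 3·log(0.29) − log Q = -1.6128 − (3.5473) = -5.1601; log[Au³⁺] = -5.1601 / 2 = -2.5800; [Au³⁺] = 10^(-2.5800) ≈ 0.0026 M.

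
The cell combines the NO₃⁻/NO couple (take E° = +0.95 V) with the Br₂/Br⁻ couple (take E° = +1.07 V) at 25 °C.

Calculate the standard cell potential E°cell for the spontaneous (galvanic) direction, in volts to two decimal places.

+0.12 V

The Br₂/Br⁻ couple has the higher reduction potential, so it is the cathode; NO₃⁻/NO is oxidised at the anode.
E°cell = E°(cathode) − E°(anode) = (+1.07) − (+0.95) = +0.12 V.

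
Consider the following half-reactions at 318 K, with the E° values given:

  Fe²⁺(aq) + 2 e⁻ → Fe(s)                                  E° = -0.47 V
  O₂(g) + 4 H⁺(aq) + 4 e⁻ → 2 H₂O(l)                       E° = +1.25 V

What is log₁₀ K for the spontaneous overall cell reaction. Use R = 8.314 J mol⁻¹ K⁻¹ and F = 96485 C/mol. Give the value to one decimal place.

109.0

Cathode: O₂/H₂O; anode: Fe²⁺/Fe. E°cell = (+1.25) − (-0.47) = +1.72 V, with n = 4.
ΔG° = −nFE° = −RT ln K, so ln K = nFE°/(RT) = (4)(96485)(+1.72) / ((8.314)(318)) = 251.079.
log₁₀ K = 251.079 / ln 10 = 109.0.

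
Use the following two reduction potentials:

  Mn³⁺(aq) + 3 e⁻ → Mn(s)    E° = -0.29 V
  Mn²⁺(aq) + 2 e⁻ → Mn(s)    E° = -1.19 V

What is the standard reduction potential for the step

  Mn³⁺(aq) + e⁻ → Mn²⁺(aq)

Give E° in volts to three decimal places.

Sequential free energies add, so n₃E°₃ = n₁E°₁ + n₂E°₂.
With n₃ = 3, and the known step contributing 2×(-1.19) V, the unknown satisfies 1·E° = 3×(-0.29) − 2×(-1.19) = +1.510.
E° = +1.510 / 1 = +1.510 V.

+1.510 V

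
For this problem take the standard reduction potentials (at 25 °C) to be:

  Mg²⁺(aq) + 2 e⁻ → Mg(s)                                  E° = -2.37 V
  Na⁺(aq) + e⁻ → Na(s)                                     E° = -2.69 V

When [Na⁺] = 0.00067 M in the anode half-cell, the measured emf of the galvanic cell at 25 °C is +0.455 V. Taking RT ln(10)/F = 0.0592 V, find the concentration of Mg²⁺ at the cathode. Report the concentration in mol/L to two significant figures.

0.016 M

Mg²⁺/Mg is the cathode, Na⁺/Na the anode: E°cell = +0.32 V, n = 2.
Overall reaction: Mg²⁺(aq) + 2 Na(s) → Mg(s) + 2 Na⁺(aq); Q = [Na⁺]^2/[Mg²⁺]^1.
From E = E° − (0.0592/n) log Q: log Q = (E° − E)·n/0.0592 = (+0.32 − (+0.455))·2/0.0592 = -4.5608.
So 1·log[Mg²⁺] = 2·log(0.00067) − log Q = -6.3479 − (-4.5608) = -1.7871; [Mg²⁺] = 10^(-1.7871) ≈ 0.016 M.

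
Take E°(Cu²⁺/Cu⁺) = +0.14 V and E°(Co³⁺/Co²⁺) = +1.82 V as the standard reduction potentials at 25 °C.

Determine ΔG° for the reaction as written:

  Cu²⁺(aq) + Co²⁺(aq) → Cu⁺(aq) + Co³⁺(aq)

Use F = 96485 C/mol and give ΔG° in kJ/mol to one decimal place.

+162.1 kJ/mol

As written, Cu²⁺/Cu⁺ is reduced (cathode) and Co³⁺/Co²⁺ is oxidised (anode), so E°cell = (+0.14) − (+1.82) = -1.68 V.
Balancing electrons gives n = 1.
ΔG° = −nFE° = −(1)(96485)(-1.68) = 162,095 J = +162.1 kJ/mol.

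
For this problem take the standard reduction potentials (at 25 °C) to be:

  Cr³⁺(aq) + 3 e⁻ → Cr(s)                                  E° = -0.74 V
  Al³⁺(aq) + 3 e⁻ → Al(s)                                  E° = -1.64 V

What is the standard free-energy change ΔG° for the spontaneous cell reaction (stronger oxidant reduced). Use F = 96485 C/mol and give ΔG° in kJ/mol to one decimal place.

Cr³⁺/Cr (E° = -0.74 V) is the cathode; Al³⁺/Al (E° = -1.64 V) is the anode, so E°cell = +0.90 V.
Balancing electrons gives n = 3 (lcm of 3 and 3).
ΔG° = −nFE° = −(3)(96485)(+0.90) = -260,510 J = -260.5 kJ/mol.

-260.5 kJ/mol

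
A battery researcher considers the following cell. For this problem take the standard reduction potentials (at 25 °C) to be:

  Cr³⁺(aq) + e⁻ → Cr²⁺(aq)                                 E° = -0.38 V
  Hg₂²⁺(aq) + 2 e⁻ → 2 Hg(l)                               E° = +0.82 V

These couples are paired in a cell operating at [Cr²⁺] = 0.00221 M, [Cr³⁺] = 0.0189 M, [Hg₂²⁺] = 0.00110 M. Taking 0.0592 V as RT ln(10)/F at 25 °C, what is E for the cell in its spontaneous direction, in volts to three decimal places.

Hg₂²⁺/Hg is the cathode (higher E°), Cr³⁺/Cr²⁺ the anode: E°cell = +0.82 − (-0.38) = +1.20 V, n = 2.
Overall: Hg₂²⁺(aq) + 2 Cr²⁺(aq) → 2 Hg(l) + 2 Cr³⁺(aq)
Q = [Cr³⁺]^2 / ([Hg₂²⁺]·[Cr²⁺]^2); log Q = 4.823.
E = E° − (0.0592/n) log Q = +1.20 − (0.0592/2)(4.823) = +1.057 V.

+1.057 V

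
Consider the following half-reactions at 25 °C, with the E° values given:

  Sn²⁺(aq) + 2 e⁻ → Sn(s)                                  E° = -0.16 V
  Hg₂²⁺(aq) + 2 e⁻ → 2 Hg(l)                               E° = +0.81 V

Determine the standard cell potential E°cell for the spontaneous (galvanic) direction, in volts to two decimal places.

The Hg₂²⁺/Hg couple has the higher reduction potential, so it is the cathode; Sn²⁺/Sn is oxidised at the anode.
E°cell = E°(cathode) − E°(anode) = (+0.81) − (-0.16) = +0.97 V.

+0.97 V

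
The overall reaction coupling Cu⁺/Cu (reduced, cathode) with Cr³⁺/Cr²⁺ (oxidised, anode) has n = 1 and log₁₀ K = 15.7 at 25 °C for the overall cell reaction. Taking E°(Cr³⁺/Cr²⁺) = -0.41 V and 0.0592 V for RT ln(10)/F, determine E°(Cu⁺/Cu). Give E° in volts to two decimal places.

+0.52 V

E°cell = (0.0592/n)·log K = (0.0592/1)(15.7) = +0.929 V.
Since Cu⁺/Cu is the cathode and Cr³⁺/Cr²⁺ the anode, E°cell = E°(Cu⁺/Cu) − E°(Cr³⁺/Cr²⁺).
So E°(Cu⁺/Cu) = E°cell + E°(Cr³⁺/Cr²⁺) = +0.929 + (-0.41) = +0.52 V.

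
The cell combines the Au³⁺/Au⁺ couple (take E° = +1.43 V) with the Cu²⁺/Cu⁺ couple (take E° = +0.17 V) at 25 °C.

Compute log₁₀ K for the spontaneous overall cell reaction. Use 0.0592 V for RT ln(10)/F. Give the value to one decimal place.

42.6

Cathode: Au³⁺/Au⁺; anode: Cu²⁺/Cu⁺. E°cell = +1.26 V, n = 2.
log K = nE°cell / 0.0592 = (2)(+1.26) / 0.0592 = 42.6.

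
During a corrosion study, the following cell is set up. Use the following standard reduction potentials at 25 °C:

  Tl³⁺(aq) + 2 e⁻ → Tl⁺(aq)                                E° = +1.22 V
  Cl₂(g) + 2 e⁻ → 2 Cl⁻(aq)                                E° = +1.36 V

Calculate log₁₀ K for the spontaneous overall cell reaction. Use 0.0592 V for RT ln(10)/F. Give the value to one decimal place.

4.7

Cathode: Cl₂/Cl⁻; anode: Tl³⁺/Tl⁺. E°cell = +0.14 V, n = 2.
log K = nE°cell / 0.0592 = (2)(+0.14) / 0.0592 = 4.7.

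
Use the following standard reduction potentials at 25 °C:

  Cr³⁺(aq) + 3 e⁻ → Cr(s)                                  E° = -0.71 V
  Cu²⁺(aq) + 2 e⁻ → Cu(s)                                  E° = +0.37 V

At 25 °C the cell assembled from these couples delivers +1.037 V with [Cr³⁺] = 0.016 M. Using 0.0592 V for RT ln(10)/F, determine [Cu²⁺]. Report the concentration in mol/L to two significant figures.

0.0022 M

Cu²⁺/Cu is the cathode, Cr³⁺/Cr the anode: E°cell = +1.08 V, n = 6.
Overall reaction: 3 Cu²⁺(aq) + 2 Cr(s) → 3 Cu(s) + 2 Cr³⁺(aq); Q = [Cr³⁺]^2/[Cu²⁺]^3.
From E = E° − (0.0592/n) log Q: log Q = (E° − E)·n/0.0592 = (+1.08 − (+1.037))·6/0.0592 = 4.3581.
So 3·log[Cu²⁺] = 2·log(0.016) − log Q = -3.5918 − (4.3581) = -7.9499; log[Cu²⁺] = -7.9499 / 3 = -2.6500; [Cu²⁺] = 10^(-2.6500) ≈ 0.0022 M.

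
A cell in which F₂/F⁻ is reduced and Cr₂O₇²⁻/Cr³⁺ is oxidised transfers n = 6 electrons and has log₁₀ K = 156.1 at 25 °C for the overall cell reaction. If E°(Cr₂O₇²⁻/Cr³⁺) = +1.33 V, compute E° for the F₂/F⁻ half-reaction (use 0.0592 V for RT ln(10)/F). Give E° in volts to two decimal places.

+2.87 V

E°cell = (0.0592/n)·log K = (0.0592/6)(156.1) = +1.540 V.
Since F₂/F⁻ is the cathode and Cr₂O₇²⁻/Cr³⁺ the anode, E°cell = E°(F₂/F⁻) − E°(Cr₂O₇²⁻/Cr³⁺).
So E°(F₂/F⁻) = E°cell + E°(Cr₂O₇²⁻/Cr³⁺) = +1.540 + (+1.33) = +2.87 V.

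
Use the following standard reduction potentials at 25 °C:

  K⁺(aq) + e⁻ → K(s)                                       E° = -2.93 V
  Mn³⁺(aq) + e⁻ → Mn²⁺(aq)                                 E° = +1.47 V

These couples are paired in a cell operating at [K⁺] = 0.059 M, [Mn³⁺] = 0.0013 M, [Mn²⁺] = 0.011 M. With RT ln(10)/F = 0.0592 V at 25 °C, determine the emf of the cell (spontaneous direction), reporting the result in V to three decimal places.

Mn³⁺/Mn²⁺ is the cathode (higher E°), K⁺/K the anode: E°cell = +1.47 − (-2.93) = +4.40 V, n = 1.
Overall: Mn³⁺(aq) + K(s) → Mn²⁺(aq) + K⁺(aq)
Q = [Mn²⁺]·[K⁺] / ([Mn³⁺]); log Q = -0.302.
E = E° − (0.0592/n) log Q = +4.40 − (0.0592/1)(-0.302) = +4.418 V.

+4.418 V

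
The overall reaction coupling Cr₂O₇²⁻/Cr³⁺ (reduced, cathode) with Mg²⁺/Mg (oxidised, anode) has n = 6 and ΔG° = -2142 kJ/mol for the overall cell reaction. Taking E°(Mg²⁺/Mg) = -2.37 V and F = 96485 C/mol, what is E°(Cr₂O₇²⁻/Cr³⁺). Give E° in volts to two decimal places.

+1.33 V

E°cell = −ΔG°/(nF) = −(-2142×10³)/((6)(96485)) = +3.700 V.
Since Cr₂O₇²⁻/Cr³⁺ is the cathode and Mg²⁺/Mg the anode, E°cell = E°(Cr₂O₇²⁻/Cr³⁺) − E°(Mg²⁺/Mg).
So E°(Cr₂O₇²⁻/Cr³⁺) = E°cell + E°(Mg²⁺/Mg) = +3.700 + (-2.37) = +1.33 V.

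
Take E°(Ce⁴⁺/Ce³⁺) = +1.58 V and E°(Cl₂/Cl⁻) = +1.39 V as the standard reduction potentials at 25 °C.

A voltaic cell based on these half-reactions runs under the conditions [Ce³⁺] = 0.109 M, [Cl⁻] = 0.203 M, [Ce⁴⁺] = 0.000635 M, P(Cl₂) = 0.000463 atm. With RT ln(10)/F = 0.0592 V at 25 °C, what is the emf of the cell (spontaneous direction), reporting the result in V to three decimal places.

Ce⁴⁺/Ce³⁺ is the cathode (higher E°), Cl₂/Cl⁻ the anode: E°cell = +1.58 − (+1.39) = +0.19 V, n = 2.
Overall: 2 Ce⁴⁺(aq) + 2 Cl⁻(aq) → 2 Ce³⁺(aq) + Cl₂(g)
Q = [Ce³⁺]^2·P(Cl₂) / ([Ce⁴⁺]^2·[Cl⁻]^2); log Q = 2.520.
E = E° − (0.0592/n) log Q = +0.19 − (0.0592/2)(2.520) = +0.115 V.

+0.115 V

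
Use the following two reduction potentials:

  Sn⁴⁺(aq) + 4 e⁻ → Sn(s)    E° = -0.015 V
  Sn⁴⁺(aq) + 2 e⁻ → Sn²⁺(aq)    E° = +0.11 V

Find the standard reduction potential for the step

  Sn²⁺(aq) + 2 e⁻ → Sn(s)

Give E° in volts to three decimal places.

-0.140 V

Sequential free energies add, so n₃E°₃ = n₁E°₁ + n₂E°₂.
With n₃ = 4, and the known step contributing 2×(+0.11) V, the unknown satisfies 2·E° = 4×(-0.015) − 2×(+0.11) = -0.280.
E° = -0.280 / 2 = -0.140 V.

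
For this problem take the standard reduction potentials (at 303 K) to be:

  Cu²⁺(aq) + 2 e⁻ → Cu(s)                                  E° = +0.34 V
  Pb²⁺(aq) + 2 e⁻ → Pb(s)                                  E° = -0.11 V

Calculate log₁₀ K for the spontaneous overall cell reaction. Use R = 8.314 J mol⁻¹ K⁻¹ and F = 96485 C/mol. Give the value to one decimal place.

Cathode: Cu²⁺/Cu; anode: Pb²⁺/Pb. E°cell = (+0.34) − (-0.11) = +0.45 V, with n = 2.
ΔG° = −nFE° = −RT ln K, so ln K = nFE°/(RT) = (2)(96485)(+0.45) / ((8.314)(303)) = 34.471.
log₁₀ K = 34.471 / ln 10 = 15.0.

15.0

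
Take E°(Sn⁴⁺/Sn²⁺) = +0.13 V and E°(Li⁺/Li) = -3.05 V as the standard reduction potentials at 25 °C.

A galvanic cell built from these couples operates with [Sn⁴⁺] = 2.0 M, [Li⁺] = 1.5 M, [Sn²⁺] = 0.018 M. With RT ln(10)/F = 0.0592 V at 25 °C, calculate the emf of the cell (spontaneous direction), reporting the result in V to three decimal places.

Sn⁴⁺/Sn²⁺ is the cathode (higher E°), Li⁺/Li the anode: E°cell = +0.13 − (-3.05) = +3.18 V, n = 2.
Overall: Sn⁴⁺(aq) + 2 Li(s) → Sn²⁺(aq) + 2 Li⁺(aq)
Q = [Sn²⁺]·[Li⁺]^2 / ([Sn⁴⁺]); log Q = -1.694.
E = E° − (0.0592/n) log Q = +3.18 − (0.0592/2)(-1.694) = +3.230 V.

+3.230 V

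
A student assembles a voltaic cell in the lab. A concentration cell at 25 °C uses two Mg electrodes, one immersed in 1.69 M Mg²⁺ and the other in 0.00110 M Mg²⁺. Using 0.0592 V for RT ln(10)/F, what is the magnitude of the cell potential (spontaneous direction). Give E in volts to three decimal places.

+0.094 V

For a concentration cell E°cell = 0. The 1.69 M side is the cathode (reduction is favoured where [Mg²⁺] is higher).
With n = 2, E = −(0.0592/2) log([Mg²⁺]ₐₙ/[Mg²⁺]꜀ₐₜ) = −(0.0592/2) log(0.0011/1.69) = −(0.0592/2)(-3.186) = +0.094 V.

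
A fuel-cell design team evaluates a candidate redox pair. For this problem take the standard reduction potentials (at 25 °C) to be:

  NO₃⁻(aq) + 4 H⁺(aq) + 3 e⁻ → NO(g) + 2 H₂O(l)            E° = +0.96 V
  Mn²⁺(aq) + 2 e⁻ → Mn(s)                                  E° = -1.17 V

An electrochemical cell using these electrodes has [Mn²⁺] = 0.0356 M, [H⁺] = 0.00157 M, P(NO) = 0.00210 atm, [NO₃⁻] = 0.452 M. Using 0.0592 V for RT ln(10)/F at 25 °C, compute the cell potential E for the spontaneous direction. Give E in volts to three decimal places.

NO₃⁻/NO is the cathode (higher E°), Mn²⁺/Mn the anode: E°cell = +0.96 − (-1.17) = +2.13 V, n = 6.
Overall: 2 NO₃⁻(aq) + 8 H⁺(aq) + 3 Mn(s) → 2 NO(g) + 4 H₂O(l) + 3 Mn²⁺(aq)
Q = P(NO)^2·[Mn²⁺]^3 / ([NO₃⁻]^2·[H⁺]^8); log Q = 13.421.
E = E° − (0.0592/n) log Q = +2.13 − (0.0592/6)(13.421) = +1.998 V.

+1.998 V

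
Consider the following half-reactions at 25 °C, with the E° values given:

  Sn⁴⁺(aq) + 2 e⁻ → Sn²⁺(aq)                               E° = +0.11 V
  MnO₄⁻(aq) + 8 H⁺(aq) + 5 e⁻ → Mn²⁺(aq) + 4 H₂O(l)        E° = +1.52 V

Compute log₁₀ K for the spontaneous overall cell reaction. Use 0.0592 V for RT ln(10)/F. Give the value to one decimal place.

Cathode: MnO₄⁻/Mn²⁺; anode: Sn⁴⁺/Sn²⁺. E°cell = +1.41 V, n = 10.
log K = nE°cell / 0.0592 = (10)(+1.41) / 0.0592 = 238.2.

238.2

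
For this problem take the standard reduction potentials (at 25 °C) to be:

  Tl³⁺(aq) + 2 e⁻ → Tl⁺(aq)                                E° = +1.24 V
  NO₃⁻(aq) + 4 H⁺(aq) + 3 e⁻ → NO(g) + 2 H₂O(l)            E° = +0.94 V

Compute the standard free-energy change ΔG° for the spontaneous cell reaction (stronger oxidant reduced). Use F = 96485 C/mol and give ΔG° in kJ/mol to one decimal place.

Tl³⁺/Tl⁺ (E° = +1.24 V) is the cathode; NO₃⁻/NO (E° = +0.94 V) is the anode, so E°cell = +0.30 V.
Balancing electrons gives n = 6 (lcm of 2 and 3).
ΔG° = −nFE° = −(6)(96485)(+0.30) = -173,673 J = -173.7 kJ/mol.

-173.7 kJ/mol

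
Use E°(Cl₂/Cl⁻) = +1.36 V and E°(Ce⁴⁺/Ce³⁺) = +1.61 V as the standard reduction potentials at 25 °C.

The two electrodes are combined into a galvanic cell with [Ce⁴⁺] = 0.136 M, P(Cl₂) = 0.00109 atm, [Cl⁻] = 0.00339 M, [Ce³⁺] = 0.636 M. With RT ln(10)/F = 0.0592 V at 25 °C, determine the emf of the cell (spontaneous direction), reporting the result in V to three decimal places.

Ce⁴⁺/Ce³⁺ is the cathode (higher E°), Cl₂/Cl⁻ the anode: E°cell = +1.61 − (+1.36) = +0.25 V, n = 2.
Overall: 2 Ce⁴⁺(aq) + 2 Cl⁻(aq) → 2 Ce³⁺(aq) + Cl₂(g)
Q = [Ce³⁺]^2·P(Cl₂) / ([Ce⁴⁺]^2·[Cl⁻]^2); log Q = 3.317.
E = E° − (0.0592/n) log Q = +0.25 − (0.0592/2)(3.317) = +0.152 V.

+0.152 V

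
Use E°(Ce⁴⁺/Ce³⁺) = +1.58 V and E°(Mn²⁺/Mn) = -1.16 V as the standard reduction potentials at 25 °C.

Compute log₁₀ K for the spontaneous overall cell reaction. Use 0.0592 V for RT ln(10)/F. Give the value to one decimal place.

92.6

Cathode: Ce⁴⁺/Ce³⁺; anode: Mn²⁺/Mn. E°cell = +2.74 V, n = 2.
log K = nE°cell / 0.0592 = (2)(+2.74) / 0.0592 = 92.6.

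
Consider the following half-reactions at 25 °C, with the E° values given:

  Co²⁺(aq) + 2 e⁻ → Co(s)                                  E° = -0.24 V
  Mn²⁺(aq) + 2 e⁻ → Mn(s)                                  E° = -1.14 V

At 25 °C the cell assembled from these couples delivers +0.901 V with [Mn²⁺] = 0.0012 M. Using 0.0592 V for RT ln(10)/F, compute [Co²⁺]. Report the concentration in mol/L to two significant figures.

0.0013 M

Co²⁺/Co is the cathode, Mn²⁺/Mn the anode: E°cell = +0.90 V, n = 2.
Overall reaction: Co²⁺(aq) + Mn(s) → Co(s) + Mn²⁺(aq); Q = [Mn²⁺]^1/[Co²⁺]^1.
From E = E° − (0.0592/n) log Q: log Q = (E° − E)·n/0.0592 = (+0.90 − (+0.901))·2/0.0592 = -0.0338.
So 1·log[Co²⁺] = 1·log(0.0012) − log Q = -2.9208 − (-0.0338) = -2.8870; [Co²⁺] = 10^(-2.8870) ≈ 0.0013 M.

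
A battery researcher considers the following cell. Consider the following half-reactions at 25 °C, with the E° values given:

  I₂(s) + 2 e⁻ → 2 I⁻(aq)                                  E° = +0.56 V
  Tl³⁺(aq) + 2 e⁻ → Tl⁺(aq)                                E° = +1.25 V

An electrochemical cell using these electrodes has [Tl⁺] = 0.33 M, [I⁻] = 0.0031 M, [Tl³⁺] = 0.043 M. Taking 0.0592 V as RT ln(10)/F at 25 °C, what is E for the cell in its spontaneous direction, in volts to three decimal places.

+0.515 V

Tl³⁺/Tl⁺ is the cathode (higher E°), I₂/I⁻ the anode: E°cell = +1.25 − (+0.56) = +0.69 V, n = 2.
Overall: Tl³⁺(aq) + 2 I⁻(aq) → Tl⁺(aq) + I₂(s)
Q = [Tl⁺] / ([Tl³⁺]·[I⁻]^2); log Q = 5.902.
E = E° − (0.0592/n) log Q = +0.69 − (0.0592/2)(5.902) = +0.515 V.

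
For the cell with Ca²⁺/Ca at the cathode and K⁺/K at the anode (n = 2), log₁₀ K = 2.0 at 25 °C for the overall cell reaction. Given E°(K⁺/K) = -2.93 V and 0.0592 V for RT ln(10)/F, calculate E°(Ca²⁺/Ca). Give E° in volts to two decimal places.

-2.87 V

E°cell = (0.0592/n)·log K = (0.0592/2)(2.0) = +0.059 V.
Since Ca²⁺/Ca is the cathode and K⁺/K the anode, E°cell = E°(Ca²⁺/Ca) − E°(K⁺/K).
So E°(Ca²⁺/Ca) = E°cell + E°(K⁺/K) = +0.059 + (-2.93) = -2.87 V.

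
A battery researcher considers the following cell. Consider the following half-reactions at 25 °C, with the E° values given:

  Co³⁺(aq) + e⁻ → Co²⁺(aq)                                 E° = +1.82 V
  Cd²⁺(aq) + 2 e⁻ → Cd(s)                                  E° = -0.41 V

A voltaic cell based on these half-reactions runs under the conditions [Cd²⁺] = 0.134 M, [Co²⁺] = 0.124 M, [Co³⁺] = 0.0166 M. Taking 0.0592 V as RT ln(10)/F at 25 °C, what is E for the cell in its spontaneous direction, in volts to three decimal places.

Co³⁺/Co²⁺ is the cathode (higher E°), Cd²⁺/Cd the anode: E°cell = +1.82 − (-0.41) = +2.23 V, n = 2.
Overall: 2 Co³⁺(aq) + Cd(s) → 2 Co²⁺(aq) + Cd²⁺(aq)
Q = [Co²⁺]^2·[Cd²⁺] / ([Co³⁺]^2); log Q = 0.874.
E = E° − (0.0592/n) log Q = +2.23 − (0.0592/2)(0.874) = +2.204 V.

+2.204 V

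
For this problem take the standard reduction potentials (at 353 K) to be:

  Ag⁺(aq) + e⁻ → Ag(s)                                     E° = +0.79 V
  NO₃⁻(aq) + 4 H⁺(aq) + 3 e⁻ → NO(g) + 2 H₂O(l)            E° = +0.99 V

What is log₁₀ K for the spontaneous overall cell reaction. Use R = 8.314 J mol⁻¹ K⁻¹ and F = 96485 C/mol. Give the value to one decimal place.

8.6

Cathode: NO₃⁻/NO; anode: Ag⁺/Ag. E°cell = (+0.99) − (+0.79) = +0.20 V, with n = 3.
ΔG° = −nFE° = −RT ln K, so ln K = nFE°/(RT) = (3)(96485)(+0.20) / ((8.314)(353)) = 19.725.
log₁₀ K = 19.725 / ln 10 = 8.6.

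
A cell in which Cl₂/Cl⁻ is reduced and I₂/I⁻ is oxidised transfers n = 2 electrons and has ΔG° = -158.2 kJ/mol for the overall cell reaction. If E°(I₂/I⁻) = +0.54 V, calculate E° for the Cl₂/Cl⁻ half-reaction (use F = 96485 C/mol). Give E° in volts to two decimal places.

+1.36 V

E°cell = −ΔG°/(nF) = −(-158.2×10³)/((2)(96485)) = +0.820 V.
Since Cl₂/Cl⁻ is the cathode and I₂/I⁻ the anode, E°cell = E°(Cl₂/Cl⁻) − E°(I₂/I⁻).
So E°(Cl₂/Cl⁻) = E°cell + E°(I₂/I⁻) = +0.820 + (+0.54) = +1.36 V.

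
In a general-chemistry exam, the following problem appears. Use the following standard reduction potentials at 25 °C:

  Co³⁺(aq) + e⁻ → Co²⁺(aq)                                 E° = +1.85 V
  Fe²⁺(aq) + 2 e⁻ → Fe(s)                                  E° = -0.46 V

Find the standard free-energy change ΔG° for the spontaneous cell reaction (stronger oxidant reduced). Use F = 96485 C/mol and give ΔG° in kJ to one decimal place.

-445.8 kJ

Co³⁺/Co²⁺ (E° = +1.85 V) is the cathode; Fe²⁺/Fe (E° = -0.46 V) is the anode, so E°cell = +2.31 V.
Balancing electrons gives n = 2 (lcm of 1 and 2).
ΔG° = −nFE° = −(2)(96485)(+2.31) = -445,761 J = -445.8 kJ.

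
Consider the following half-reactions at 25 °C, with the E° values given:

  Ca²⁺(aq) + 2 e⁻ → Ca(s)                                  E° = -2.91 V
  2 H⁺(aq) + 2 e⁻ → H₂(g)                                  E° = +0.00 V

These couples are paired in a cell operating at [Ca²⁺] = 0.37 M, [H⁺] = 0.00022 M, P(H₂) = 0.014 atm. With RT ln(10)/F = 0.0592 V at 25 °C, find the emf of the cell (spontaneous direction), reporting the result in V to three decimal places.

+2.761 V

H⁺/H₂ is the cathode (higher E°), Ca²⁺/Ca the anode: E°cell = +0.00 − (-2.91) = +2.91 V, n = 2.
Overall: 2 H⁺(aq) + Ca(s) → H₂(g) + Ca²⁺(aq)
Q = P(H₂)·[Ca²⁺] / ([H⁺]^2); log Q = 5.029.
E = E° − (0.0592/n) log Q = +2.91 − (0.0592/2)(5.029) = +2.761 V.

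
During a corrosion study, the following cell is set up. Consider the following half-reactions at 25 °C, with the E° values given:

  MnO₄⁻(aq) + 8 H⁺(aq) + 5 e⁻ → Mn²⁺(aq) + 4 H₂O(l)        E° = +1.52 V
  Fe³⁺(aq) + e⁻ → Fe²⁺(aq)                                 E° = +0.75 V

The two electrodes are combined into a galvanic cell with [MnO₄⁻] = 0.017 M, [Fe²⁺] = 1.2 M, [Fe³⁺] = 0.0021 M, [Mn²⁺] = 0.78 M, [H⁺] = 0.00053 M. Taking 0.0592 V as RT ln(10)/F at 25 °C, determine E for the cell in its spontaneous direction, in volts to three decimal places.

MnO₄⁻/Mn²⁺ is the cathode (higher E°), Fe³⁺/Fe²⁺ the anode: E°cell = +1.52 − (+0.75) = +0.77 V, n = 5.
Overall: MnO₄⁻(aq) + 8 H⁺(aq) + 5 Fe²⁺(aq) → Mn²⁺(aq) + 4 H₂O(l) + 5 Fe³⁺(aq)
Q = [Mn²⁺]·[Fe³⁺]^5 / ([MnO₄⁻]·[H⁺]^8·[Fe²⁺]^5); log Q = 14.083.
E = E° − (0.0592/n) log Q = +0.77 − (0.0592/5)(14.083) = +0.603 V.

+0.603 V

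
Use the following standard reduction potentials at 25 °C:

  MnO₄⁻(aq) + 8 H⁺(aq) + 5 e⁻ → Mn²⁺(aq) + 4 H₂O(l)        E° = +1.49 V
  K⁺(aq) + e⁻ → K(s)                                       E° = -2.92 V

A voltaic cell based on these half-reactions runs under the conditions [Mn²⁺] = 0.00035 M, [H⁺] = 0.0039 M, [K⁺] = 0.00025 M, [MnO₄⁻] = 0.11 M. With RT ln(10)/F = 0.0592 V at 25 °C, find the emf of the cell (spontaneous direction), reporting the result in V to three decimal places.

+4.425 V

MnO₄⁻/Mn²⁺ is the cathode (higher E°), K⁺/K the anode: E°cell = +1.49 − (-2.92) = +4.41 V, n = 5.
Overall: MnO₄⁻(aq) + 8 H⁺(aq) + 5 K(s) → Mn²⁺(aq) + 4 H₂O(l) + 5 K⁺(aq)
Q = [Mn²⁺]·[K⁺]^5 / ([MnO₄⁻]·[H⁺]^8); log Q = -1.236.
E = E° − (0.0592/n) log Q = +4.41 − (0.0592/5)(-1.236) = +4.425 V.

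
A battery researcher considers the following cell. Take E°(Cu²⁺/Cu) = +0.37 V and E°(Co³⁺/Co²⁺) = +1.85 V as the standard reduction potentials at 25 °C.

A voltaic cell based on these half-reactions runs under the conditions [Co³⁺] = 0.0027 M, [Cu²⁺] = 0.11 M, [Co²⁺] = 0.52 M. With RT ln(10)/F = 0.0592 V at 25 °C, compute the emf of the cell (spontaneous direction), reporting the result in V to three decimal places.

Co³⁺/Co²⁺ is the cathode (higher E°), Cu²⁺/Cu the anode: E°cell = +1.85 − (+0.37) = +1.48 V, n = 2.
Overall: 2 Co³⁺(aq) + Cu(s) → 2 Co²⁺(aq) + Cu²⁺(aq)
Q = [Co²⁺]^2·[Cu²⁺] / ([Co³⁺]^2); log Q = 3.611.
E = E° − (0.0592/n) log Q = +1.48 − (0.0592/2)(3.611) = +1.373 V.

+1.373 V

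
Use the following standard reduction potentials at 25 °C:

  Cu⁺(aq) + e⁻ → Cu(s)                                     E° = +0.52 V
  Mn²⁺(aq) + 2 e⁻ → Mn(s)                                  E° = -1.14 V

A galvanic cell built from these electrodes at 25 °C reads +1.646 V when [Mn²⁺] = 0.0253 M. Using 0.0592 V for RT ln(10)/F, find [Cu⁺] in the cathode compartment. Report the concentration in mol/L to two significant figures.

Cu⁺/Cu is the cathode, Mn²⁺/Mn the anode: E°cell = +1.66 V, n = 2.
Overall reaction: 2 Cu⁺(aq) + Mn(s) → 2 Cu(s) + Mn²⁺(aq); Q = [Mn²⁺]^1/[Cu⁺]^2.
From E = E° − (0.0592/n) log Q: log Q = (E° − E)·n/0.0592 = (+1.66 − (+1.646))·2/0.0592 = 0.4730.
So 2·log[Cu⁺] = 1·log(0.0253) − log Q = -1.5969 − (0.4730) = -2.0699; log[Cu⁺] = -2.0699 / 2 = -1.0350; [Cu⁺] = 10^(-1.0350) ≈ 0.092 M.

0.092 M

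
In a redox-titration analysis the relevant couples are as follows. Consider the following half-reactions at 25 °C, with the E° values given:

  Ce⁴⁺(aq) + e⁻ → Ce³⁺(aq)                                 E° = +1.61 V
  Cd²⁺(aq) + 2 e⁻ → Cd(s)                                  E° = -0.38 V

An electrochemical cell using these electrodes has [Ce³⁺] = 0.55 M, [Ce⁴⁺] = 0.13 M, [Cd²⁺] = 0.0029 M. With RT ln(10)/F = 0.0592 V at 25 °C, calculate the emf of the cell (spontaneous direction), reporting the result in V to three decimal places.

+2.028 V

Ce⁴⁺/Ce³⁺ is the cathode (higher E°), Cd²⁺/Cd the anode: E°cell = +1.61 − (-0.38) = +1.99 V, n = 2.
Overall: 2 Ce⁴⁺(aq) + Cd(s) → 2 Ce³⁺(aq) + Cd²⁺(aq)
Q = [Ce³⁺]^2·[Cd²⁺] / ([Ce⁴⁺]^2); log Q = -1.285.
E = E° − (0.0592/n) log Q = +1.99 − (0.0592/2)(-1.285) = +2.028 V.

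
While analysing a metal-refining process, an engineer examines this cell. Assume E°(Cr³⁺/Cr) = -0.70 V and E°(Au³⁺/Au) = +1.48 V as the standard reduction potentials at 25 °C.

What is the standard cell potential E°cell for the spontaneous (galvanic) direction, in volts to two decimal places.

+2.18 V

The Au³⁺/Au couple has the higher reduction potential, so it is the cathode; Cr³⁺/Cr is oxidised at the anode.
E°cell = E°(cathode) − E°(anode) = (+1.48) − (-0.70) = +2.18 V.
Since E°cell > 0, the reaction is spontaneous under standard conditions.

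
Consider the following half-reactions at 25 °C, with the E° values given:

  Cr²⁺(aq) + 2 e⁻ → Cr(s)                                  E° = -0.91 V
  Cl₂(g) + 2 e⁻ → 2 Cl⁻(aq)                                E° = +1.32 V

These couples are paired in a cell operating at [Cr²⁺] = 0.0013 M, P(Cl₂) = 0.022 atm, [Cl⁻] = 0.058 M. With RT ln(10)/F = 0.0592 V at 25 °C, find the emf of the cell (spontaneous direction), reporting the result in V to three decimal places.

+2.340 V

Cl₂/Cl⁻ is the cathode (higher E°), Cr²⁺/Cr the anode: E°cell = +1.32 − (-0.91) = +2.23 V, n = 2.
Overall: Cl₂(g) + Cr(s) → 2 Cl⁻(aq) + Cr²⁺(aq)
Q = [Cl⁻]^2·[Cr²⁺] / (P(Cl₂)); log Q = -3.702.
E = E° − (0.0592/n) log Q = +2.23 − (0.0592/2)(-3.702) = +2.340 V.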